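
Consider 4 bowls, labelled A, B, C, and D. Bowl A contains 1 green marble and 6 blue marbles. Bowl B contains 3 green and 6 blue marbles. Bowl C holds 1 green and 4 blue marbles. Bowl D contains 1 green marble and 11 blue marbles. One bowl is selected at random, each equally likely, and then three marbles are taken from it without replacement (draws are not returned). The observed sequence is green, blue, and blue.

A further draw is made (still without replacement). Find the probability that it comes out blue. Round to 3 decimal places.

Compute the likelihood of the observed sequence for each case: P(data | bowl A) = (1/7)(6/6)(5/5) = 1/7; P(data | bowl B) = (3/9)(6/8)(5/7) = 5/28; P(data | bowl C) = (1/5)(4/4)(3/3) = 1/5; P(data | bowl D) = (1/12)(11/11)(10/10) = 1/12.
Multiplying each by its prior: 1/4 · 1/7 = 1/28, 1/4 · 5/28 = 5/112, 1/4 · 1/5 = 1/20, 1/4 · 1/12 = 1/48; with total 127/840.
Normalising, the posterior is P(bowl A | data) = 30/127, P(bowl B | data) = 75/254, P(bowl C | data) = 42/127, P(bowl D | data) = 35/254.
Averaging over the posterior, P(blue next | data) = (1)(30/127) + (2/3)(75/254) + (1)(42/127) + (1)(35/254) = 229/254.

0.902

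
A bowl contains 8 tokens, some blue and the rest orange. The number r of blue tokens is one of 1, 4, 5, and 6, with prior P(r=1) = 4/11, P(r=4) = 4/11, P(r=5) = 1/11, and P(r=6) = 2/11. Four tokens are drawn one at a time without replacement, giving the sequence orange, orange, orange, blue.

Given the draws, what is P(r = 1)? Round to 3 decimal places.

Compute the likelihood of the observed sequence for each case: P(data | r = 1) = (7/8)(6/7)(5/6)(1/5) = 1/8; P(data | r = 4) = (4/8)(3/7)(2/6)(4/5) = 2/35; P(data | r = 5) = (3/8)(2/7)(1/6)(5/5) = 1/56; P(data | r = 6) = (2/8)(1/7)(0/6) = 0.
The prior-weighted likelihoods are 4/11 · 1/8 = 1/22, 4/11 · 2/35 = 8/385, 1/11 · 1/56 = 1/616, 2/11 · 0 = 0; with total 19/280.
Therefore the posterior P(r = 1 | data) = (1/22) / (19/280) = 140/209.

0.670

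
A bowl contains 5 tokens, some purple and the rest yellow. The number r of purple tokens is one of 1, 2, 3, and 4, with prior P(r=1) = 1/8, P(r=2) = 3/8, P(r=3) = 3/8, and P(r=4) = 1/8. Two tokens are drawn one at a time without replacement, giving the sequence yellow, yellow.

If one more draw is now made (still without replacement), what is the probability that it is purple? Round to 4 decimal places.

0.6111

For each hypothesis, P(data | H) works out to: P(data | r = 1) = (4/5)(3/4) = 3/5; P(data | r = 2) = (3/5)(2/4) = 3/10; P(data | r = 3) = (2/5)(1/4) = 1/10; P(data | r = 4) = (1/5)(0/4) = 0.
The prior-weighted likelihoods are 1/8 · 3/5 = 3/40, 3/8 · 3/10 = 9/80, 3/8 · 1/10 = 3/80, 1/8 · 0 = 0; summing to 9/40.
The posterior is then P(r = 1 | data) = 1/3, P(r = 2 | data) = 1/2, P(r = 3 | data) = 1/6, P(r = 4 | data) = 0.
Averaging over the posterior, P(purple next | data) = (1/3)(1/3) + (2/3)(1/2) + (1)(1/6) = 11/18.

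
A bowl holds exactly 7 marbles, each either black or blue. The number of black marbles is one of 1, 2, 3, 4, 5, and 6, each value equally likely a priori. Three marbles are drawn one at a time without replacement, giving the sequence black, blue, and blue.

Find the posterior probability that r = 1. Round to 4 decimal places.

0.2143

The likelihood of the observed sequence under each hypothesis: P(data | r = 1) = (1/7)(6/6)(5/5) = 1/7; P(data | r = 2) = (2/7)(5/6)(4/5) = 4/21; P(data | r = 3) = (3/7)(4/6)(3/5) = 6/35; P(data | r = 4) = (4/7)(3/6)(2/5) = 4/35; P(data | r = 5) = (5/7)(2/6)(1/5) = 1/21; P(data | r = 6) = (6/7)(1/6)(0/5) = 0.
Multiplying each by its prior: 1/6 · 1/7 = 1/42, 1/6 · 4/21 = 2/63, 1/6 · 6/35 = 1/35, 1/6 · 4/35 = 2/105, 1/6 · 1/21 = 1/126, 1/6 · 0 = 0; with total 1/9.
Therefore the posterior P(r = 1 | data) = (1/42) / (1/9) = 3/14.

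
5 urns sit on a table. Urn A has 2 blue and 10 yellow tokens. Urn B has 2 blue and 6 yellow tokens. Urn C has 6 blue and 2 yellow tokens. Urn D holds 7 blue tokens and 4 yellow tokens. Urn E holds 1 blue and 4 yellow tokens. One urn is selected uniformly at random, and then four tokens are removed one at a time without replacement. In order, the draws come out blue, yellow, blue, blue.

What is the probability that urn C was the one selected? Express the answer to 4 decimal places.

Compute the likelihood of the observed sequence for each case: P(data | urn A) = (2/12)(10/11)(1/10)(0/9) = 0; P(data | urn B) = (2/8)(6/7)(1/6)(0/5) = 0; P(data | urn C) = (6/8)(2/7)(5/6)(4/5) = 1/7; P(data | urn D) = (7/11)(4/10)(6/9)(5/8) = 7/66; P(data | urn E) = (1/5)(4/4)(0/3) = 0.
Multiplying each by its prior: 1/5 · 0 = 0, 1/5 · 0 = 0, 1/5 · 1/7 = 1/35, 1/5 · 7/66 = 7/330, 1/5 · 0 = 0; these sum to 23/462.
So P(urn C | data) = (1/35) / (23/462) = 66/115.

0.5739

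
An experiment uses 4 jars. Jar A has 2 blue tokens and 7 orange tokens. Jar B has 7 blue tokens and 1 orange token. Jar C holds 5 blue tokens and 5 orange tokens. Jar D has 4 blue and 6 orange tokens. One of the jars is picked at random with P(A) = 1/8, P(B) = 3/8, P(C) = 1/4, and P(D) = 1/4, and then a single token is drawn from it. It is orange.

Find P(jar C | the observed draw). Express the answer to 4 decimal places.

Compute the likelihood of this draw for each case: P(data | jar A) = (7/9) = 0.77778; P(data | jar B) = (1/8) = 0.125; P(data | jar C) = (5/10) = 0.5; P(data | jar D) = (6/10) = 0.6.
Weighting by the prior gives 1/8 · 0.77778 = 0.097222, 3/8 · 0.125 = 0.046875, 1/4 · 0.5 = 0.125, 1/4 · 0.6 = 0.15; with total 0.4191.
Therefore the posterior P(jar C | data) = (0.125) / (0.4191) = 0.29826.

0.2983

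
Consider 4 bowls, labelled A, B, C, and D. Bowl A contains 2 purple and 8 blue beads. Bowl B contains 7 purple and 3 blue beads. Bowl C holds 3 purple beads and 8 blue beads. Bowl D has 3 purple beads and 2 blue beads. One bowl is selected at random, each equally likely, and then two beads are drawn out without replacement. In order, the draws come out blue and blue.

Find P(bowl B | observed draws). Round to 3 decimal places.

0.051

Compute the likelihood of the observed sequence for each case: P(data | bowl A) = (8/10)(7/9) = 28/45; P(data | bowl B) = (3/10)(2/9) = 1/15; P(data | bowl C) = (8/11)(7/10) = 28/55; P(data | bowl D) = (2/5)(1/4) = 1/10.
The prior-weighted likelihoods are 1/4 · 28/45 = 7/45, 1/4 · 1/15 = 1/60, 1/4 · 28/55 = 7/55, 1/4 · 1/10 = 1/40; summing to 257/792.
So P(bowl B | data) = (1/60) / (257/792) = 66/1285.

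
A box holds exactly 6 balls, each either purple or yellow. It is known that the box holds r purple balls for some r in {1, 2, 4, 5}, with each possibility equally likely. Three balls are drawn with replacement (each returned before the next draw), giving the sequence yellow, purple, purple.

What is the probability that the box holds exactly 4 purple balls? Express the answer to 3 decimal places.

For each hypothesis, P(data | H) works out to: P(data | r = 1) = (5/6)(1/6)(1/6) = 5/216; P(data | r = 2) = (4/6)(2/6)(2/6) = 2/27; P(data | r = 4) = (2/6)(4/6)(4/6) = 4/27; P(data | r = 5) = (1/6)(5/6)(5/6) = 25/216.
Weighting by the prior gives 1/4 · 5/216 = 5/864, 1/4 · 2/27 = 1/54, 1/4 · 4/27 = 1/27, 1/4 · 25/216 = 25/864; summing to 13/144.
By Bayes' rule, P(r = 4 | data) = (1/27) / (13/144) = 16/39.

0.410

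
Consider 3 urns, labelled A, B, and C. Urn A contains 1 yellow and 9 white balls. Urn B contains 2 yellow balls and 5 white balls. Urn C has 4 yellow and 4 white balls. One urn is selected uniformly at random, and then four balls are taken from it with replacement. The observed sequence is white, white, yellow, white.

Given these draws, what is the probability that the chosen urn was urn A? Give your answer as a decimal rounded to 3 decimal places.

Compute the likelihood of the observed sequence for each case: P(data | urn A) = (9/10)(9/10)(1/10)(9/10) = 0.0729; P(data | urn B) = (5/7)(5/7)(2/7)(5/7) = 0.10412; P(data | urn C) = (4/8)(4/8)(4/8)(4/8) = 0.0625.
The prior-weighted likelihoods are 1/3 · 0.0729 = 0.0243, 1/3 · 0.10412 = 0.034708, 1/3 · 0.0625 = 0.020833; summing to 0.079841.
Therefore the posterior P(urn A | data) = (0.0243) / (0.079841) = 0.30435.

0.304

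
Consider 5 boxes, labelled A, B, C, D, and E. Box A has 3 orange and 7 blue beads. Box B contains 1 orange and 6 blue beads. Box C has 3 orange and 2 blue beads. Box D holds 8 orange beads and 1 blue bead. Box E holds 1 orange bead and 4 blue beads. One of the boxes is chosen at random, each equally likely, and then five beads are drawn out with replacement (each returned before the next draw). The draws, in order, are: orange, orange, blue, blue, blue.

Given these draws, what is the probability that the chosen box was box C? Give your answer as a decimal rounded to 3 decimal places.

The likelihood of the observed sequence under each hypothesis: P(data | box A) = (3/10)(3/10)(7/10)(7/10)(7/10) = 0.03087; P(data | box B) = (1/7)(1/7)(6/7)(6/7)(6/7) = 0.012852; P(data | box C) = (3/5)(3/5)(2/5)(2/5)(2/5) = 0.02304; P(data | box D) = (8/9)(8/9)(1/9)(1/9)(1/9) = 0.0010838; P(data | box E) = (1/5)(1/5)(4/5)(4/5)(4/5) = 0.02048.
The prior-weighted likelihoods are 1/5 · 0.03087 = 0.006174, 1/5 · 0.012852 = 0.0025704, 1/5 · 0.02304 = 0.004608, 1/5 · 0.0010838 = 0.00021677, 1/5 · 0.02048 = 0.004096; these sum to 0.017665.
By Bayes' rule, P(box C | data) = (0.004608) / (0.017665) = 0.26085.

0.261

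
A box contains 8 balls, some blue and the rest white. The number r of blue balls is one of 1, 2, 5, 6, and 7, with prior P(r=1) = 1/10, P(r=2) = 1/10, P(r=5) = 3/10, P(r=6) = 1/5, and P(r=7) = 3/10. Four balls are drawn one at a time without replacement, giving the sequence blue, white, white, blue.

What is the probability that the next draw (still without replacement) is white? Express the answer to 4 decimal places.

The likelihood of the observed sequence under each hypothesis: P(data | r = 1) = (1/8)(7/7)(6/6)(0/5) = 0; P(data | r = 2) = (2/8)(6/7)(5/6)(1/5) = 1/28; P(data | r = 5) = (5/8)(3/7)(2/6)(4/5) = 1/14; P(data | r = 6) = (6/8)(2/7)(1/6)(5/5) = 1/28; P(data | r = 7) = (7/8)(1/7)(0/6) = 0.
Multiplying each by its prior: 1/10 · 0 = 0, 1/10 · 1/28 = 1/280, 3/10 · 1/14 = 3/140, 1/5 · 1/28 = 1/140, 3/10 · 0 = 0; these sum to 9/280.
The posterior is then P(r = 1 | data) = 0, P(r = 2 | data) = 1/9, P(r = 5 | data) = 2/3, P(r = 6 | data) = 2/9, P(r = 7 | data) = 0.
So P(white next | data) = Σ P(white next | H) P(H | data) = (1)(1/9) + (1/4)(2/3) + (0)(2/9) = 5/18.

0.2778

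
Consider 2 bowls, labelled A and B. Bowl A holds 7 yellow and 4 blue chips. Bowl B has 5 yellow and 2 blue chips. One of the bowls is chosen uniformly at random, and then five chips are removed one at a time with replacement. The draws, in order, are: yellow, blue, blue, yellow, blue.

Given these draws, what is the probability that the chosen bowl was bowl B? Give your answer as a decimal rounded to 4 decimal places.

0.3793

Under each hypothesis, the probability of the observed sequence is: P(data | bowl A) = (7/11)(4/11)(4/11)(7/11)(4/11) = 0.019472; P(data | bowl B) = (5/7)(2/7)(2/7)(5/7)(2/7) = 0.0119.
The prior-weighted likelihoods are 1/2 · 0.019472 = 0.009736, 1/2 · 0.0119 = 0.0059499; with total 0.015686.
So P(bowl B | data) = (0.0059499) / (0.015686) = 0.37931.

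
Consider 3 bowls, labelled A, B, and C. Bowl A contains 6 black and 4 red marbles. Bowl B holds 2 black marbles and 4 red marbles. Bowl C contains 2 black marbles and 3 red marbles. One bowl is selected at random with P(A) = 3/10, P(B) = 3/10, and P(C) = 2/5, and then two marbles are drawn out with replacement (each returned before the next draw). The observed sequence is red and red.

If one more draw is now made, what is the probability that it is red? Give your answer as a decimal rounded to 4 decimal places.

Under each hypothesis, the probability of the observed sequence is: P(data | bowl A) = (4/10)(4/10) = 4/25; P(data | bowl B) = (4/6)(4/6) = 4/9; P(data | bowl C) = (3/5)(3/5) = 9/25.
The prior-weighted likelihoods are 3/10 · 4/25 = 6/125, 3/10 · 4/9 = 2/15, 2/5 · 9/25 = 18/125; summing to 122/375.
The posterior is then P(bowl A | data) = 9/61, P(bowl B | data) = 25/61, P(bowl C | data) = 27/61.
The predictive probability is P(red next | data) = (2/5)(9/61) + (2/3)(25/61) + (3/5)(27/61) = 547/915.

0.5978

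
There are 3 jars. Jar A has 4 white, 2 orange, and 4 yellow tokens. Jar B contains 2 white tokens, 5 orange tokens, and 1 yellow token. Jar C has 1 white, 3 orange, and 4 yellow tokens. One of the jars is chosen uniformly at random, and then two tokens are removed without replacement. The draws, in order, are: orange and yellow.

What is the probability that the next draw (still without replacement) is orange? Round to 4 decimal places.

0.3620

Compute the likelihood of the observed sequence for each case: P(data | jar A) = (2/10)(4/9) = 0.088889; P(data | jar B) = (5/8)(1/7) = 0.089286; P(data | jar C) = (3/8)(4/7) = 0.21429.
Weighting by the prior gives 1/3 · 0.088889 = 0.02963, 1/3 · 0.089286 = 0.029762, 1/3 · 0.21429 = 0.071429; with total 0.13082.
The posterior is then P(jar A | data) = 0.22649, P(jar B | data) = 0.2275, P(jar C | data) = 0.54601.
Averaging over the posterior, P(orange next | data) = (1/8)(0.22649) + (2/3)(0.2275) + (1/3)(0.54601) = 0.36198.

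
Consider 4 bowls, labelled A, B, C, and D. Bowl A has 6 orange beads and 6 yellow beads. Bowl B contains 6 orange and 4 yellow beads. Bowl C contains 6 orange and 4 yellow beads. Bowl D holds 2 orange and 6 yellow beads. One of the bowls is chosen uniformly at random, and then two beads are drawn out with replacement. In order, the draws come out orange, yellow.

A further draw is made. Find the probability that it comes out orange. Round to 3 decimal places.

0.501

For each hypothesis, P(data | H) works out to: P(data | bowl A) = (6/12)(6/12) = 0.25; P(data | bowl B) = (6/10)(4/10) = 0.24; P(data | bowl C) = (6/10)(4/10) = 0.24; P(data | bowl D) = (2/8)(6/8) = 0.1875.
Multiplying each by its prior: 1/4 · 0.25 = 0.0625, 1/4 · 0.24 = 0.06, 1/4 · 0.24 = 0.06, 1/4 · 0.1875 = 0.046875; these sum to 0.22937.
Dividing through by the total gives posterior P(bowl A | data) = 0.27248, P(bowl B | data) = 0.26158, P(bowl C | data) = 0.26158, P(bowl D | data) = 0.20436.
So P(orange next | data) = Σ P(orange next | H) P(H | data) = (1/2)(0.27248) + (3/5)(0.26158) + (3/5)(0.26158) + (1/4)(0.20436) = 0.50123.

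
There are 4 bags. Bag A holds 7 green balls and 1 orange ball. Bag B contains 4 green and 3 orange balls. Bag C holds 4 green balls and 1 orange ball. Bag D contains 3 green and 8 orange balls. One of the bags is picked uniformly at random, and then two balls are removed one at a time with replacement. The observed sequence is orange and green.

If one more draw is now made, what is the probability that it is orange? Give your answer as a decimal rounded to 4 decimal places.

For each hypothesis, P(data | H) works out to: P(data | bag A) = (1/8)(7/8) = 0.10938; P(data | bag B) = (3/7)(4/7) = 0.2449; P(data | bag C) = (1/5)(4/5) = 0.16; P(data | bag D) = (8/11)(3/11) = 0.19835.
The prior-weighted likelihoods are 1/4 · 0.10938 = 0.027344, 1/4 · 0.2449 = 0.061224, 1/4 · 0.16 = 0.04, 1/4 · 0.19835 = 0.049587; these sum to 0.17816.
The posterior is then P(bag A | data) = 0.15348, P(bag B | data) = 0.34366, P(bag C | data) = 0.22452, P(bag D | data) = 0.27834.
So P(orange next | data) = Σ P(orange next | H) P(H | data) = (1/8)(0.15348) + (3/7)(0.34366) + (1/5)(0.22452) + (8/11)(0.27834) = 0.4138.

0.4138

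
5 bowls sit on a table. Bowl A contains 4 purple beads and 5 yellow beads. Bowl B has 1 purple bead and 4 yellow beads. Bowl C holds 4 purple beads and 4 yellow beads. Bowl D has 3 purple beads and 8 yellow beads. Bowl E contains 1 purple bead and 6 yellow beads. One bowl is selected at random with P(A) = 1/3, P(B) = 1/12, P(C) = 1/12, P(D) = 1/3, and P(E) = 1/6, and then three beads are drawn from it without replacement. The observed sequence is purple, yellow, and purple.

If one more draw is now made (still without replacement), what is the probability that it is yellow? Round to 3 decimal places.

0.705

For each hypothesis, P(data | H) works out to: P(data | bowl A) = (4/9)(5/8)(3/7) = 0.11905; P(data | bowl B) = (1/5)(4/4)(0/3) = 0; P(data | bowl C) = (4/8)(4/7)(3/6) = 0.14286; P(data | bowl D) = (3/11)(8/10)(2/9) = 0.048485; P(data | bowl E) = (1/7)(6/6)(0/5) = 0.
The prior-weighted likelihoods are 1/3 · 0.11905 = 0.039683, 1/12 · 0 = 0, 1/12 · 0.14286 = 0.011905, 1/3 · 0.048485 = 0.016162, 1/6 · 0 = 0; summing to 0.067749.
The posterior is then P(bowl A | data) = 0.58573, P(bowl B | data) = 0, P(bowl C | data) = 0.17572, P(bowl D | data) = 0.23855, P(bowl E | data) = 0.
So P(yellow next | data) = Σ P(yellow next | H) P(H | data) = (2/3)(0.58573) + (3/5)(0.17572) + (7/8)(0.23855) = 0.70465.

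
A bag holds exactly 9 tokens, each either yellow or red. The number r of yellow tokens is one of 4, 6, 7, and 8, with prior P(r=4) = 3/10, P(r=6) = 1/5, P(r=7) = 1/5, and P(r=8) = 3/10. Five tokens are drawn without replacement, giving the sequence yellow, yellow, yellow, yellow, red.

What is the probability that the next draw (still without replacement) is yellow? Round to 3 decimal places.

Compute the likelihood of the observed sequence for each case: P(data | r = 4) = (4/9)(3/8)(2/7)(1/6)(5/5) = 1/126; P(data | r = 6) = (6/9)(5/8)(4/7)(3/6)(3/5) = 1/14; P(data | r = 7) = (7/9)(6/8)(5/7)(4/6)(2/5) = 1/9; P(data | r = 8) = (8/9)(7/8)(6/7)(5/6)(1/5) = 1/9.
Weighting by the prior gives 3/10 · 1/126 = 1/420, 1/5 · 1/14 = 1/70, 1/5 · 1/9 = 1/45, 3/10 · 1/9 = 1/30; these sum to 13/180.
Normalising, the posterior is P(r = 4 | data) = 3/91, P(r = 6 | data) = 18/91, P(r = 7 | data) = 4/13, P(r = 8 | data) = 6/13.
Averaging over the posterior, P(yellow next | data) = (0)(3/91) + (1/2)(18/91) + (3/4)(4/13) + (1)(6/13) = 72/91.

0.791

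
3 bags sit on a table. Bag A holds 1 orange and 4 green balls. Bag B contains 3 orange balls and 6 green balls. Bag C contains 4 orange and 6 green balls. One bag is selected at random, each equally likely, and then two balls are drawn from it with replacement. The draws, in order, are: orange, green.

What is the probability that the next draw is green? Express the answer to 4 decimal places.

For each hypothesis, P(data | H) works out to: P(data | bag A) = (1/5)(4/5) = 4/25; P(data | bag B) = (3/9)(6/9) = 2/9; P(data | bag C) = (4/10)(6/10) = 6/25.
The prior-weighted likelihoods are 1/3 · 4/25 = 4/75, 1/3 · 2/9 = 2/27, 1/3 · 6/25 = 2/25; these sum to 28/135.
Normalising, the posterior is P(bag A | data) = 0.25714, P(bag B | data) = 0.35714, P(bag C | data) = 0.38571.
So P(green next | data) = Σ P(green next | H) P(H | data) = (4/5)(0.25714) + (2/3)(0.35714) + (3/5)(0.38571) = 0.67524.

0.6752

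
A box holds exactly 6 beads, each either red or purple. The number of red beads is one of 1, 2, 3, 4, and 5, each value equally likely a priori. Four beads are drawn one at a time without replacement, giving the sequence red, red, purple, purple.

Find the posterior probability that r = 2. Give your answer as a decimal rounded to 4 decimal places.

Compute the likelihood of the observed sequence for each case: P(data | r = 1) = (1/6)(0/5) = 0; P(data | r = 2) = (2/6)(1/5)(4/4)(3/3) = 1/15; P(data | r = 3) = (3/6)(2/5)(3/4)(2/3) = 1/10; P(data | r = 4) = (4/6)(3/5)(2/4)(1/3) = 1/15; P(data | r = 5) = (5/6)(4/5)(1/4)(0/3) = 0.
The prior-weighted likelihoods are 1/5 · 0 = 0, 1/5 · 1/15 = 1/75, 1/5 · 1/10 = 1/50, 1/5 · 1/15 = 1/75, 1/5 · 0 = 0; these sum to 7/150.
Therefore the posterior P(r = 2 | data) = (1/75) / (7/150) = 2/7.

0.2857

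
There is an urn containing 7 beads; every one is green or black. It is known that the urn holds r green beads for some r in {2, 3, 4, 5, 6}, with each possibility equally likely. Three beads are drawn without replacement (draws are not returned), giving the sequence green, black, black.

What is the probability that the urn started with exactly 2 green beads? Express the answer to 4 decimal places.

0.3636

The likelihood of the observed sequence under each hypothesis: P(data | r = 2) = (2/7)(5/6)(4/5) = 4/21; P(data | r = 3) = (3/7)(4/6)(3/5) = 6/35; P(data | r = 4) = (4/7)(3/6)(2/5) = 4/35; P(data | r = 5) = (5/7)(2/6)(1/5) = 1/21; P(data | r = 6) = (6/7)(1/6)(0/5) = 0.
The prior-weighted likelihoods are 1/5 · 4/21 = 4/105, 1/5 · 6/35 = 6/175, 1/5 · 4/35 = 4/175, 1/5 · 1/21 = 1/105, 1/5 · 0 = 0; these sum to 11/105.
Therefore the posterior P(r = 2 | data) = (4/105) / (11/105) = 4/11.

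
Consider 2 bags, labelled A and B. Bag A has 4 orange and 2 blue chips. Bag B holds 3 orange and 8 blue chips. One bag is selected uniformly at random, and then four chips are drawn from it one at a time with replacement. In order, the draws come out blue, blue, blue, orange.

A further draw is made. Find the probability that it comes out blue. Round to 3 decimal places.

0.652

The likelihood of the observed sequence under each hypothesis: P(data | bag A) = (2/6)(2/6)(2/6)(4/6) = 0.024691; P(data | bag B) = (8/11)(8/11)(8/11)(3/11) = 0.10491.
Multiplying each by its prior: 1/2 · 0.024691 = 0.012346, 1/2 · 0.10491 = 0.052455; summing to 0.064801.
The posterior is then P(bag A | data) = 0.19052, P(bag B | data) = 0.80948.
The predictive probability is P(blue next | data) = (1/3)(0.19052) + (8/11)(0.80948) = 0.65222.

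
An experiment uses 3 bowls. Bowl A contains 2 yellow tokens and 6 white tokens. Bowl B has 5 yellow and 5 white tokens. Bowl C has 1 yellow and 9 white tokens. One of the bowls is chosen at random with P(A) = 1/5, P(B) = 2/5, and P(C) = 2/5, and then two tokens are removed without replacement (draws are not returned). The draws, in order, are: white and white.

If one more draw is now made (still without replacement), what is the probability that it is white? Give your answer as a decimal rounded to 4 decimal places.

0.7456

Under each hypothesis, the probability of the observed sequence is: P(data | bowl A) = (6/8)(5/7) = 0.53571; P(data | bowl B) = (5/10)(4/9) = 0.22222; P(data | bowl C) = (9/10)(8/9) = 0.8.
Weighting by the prior gives 1/5 · 0.53571 = 0.10714, 2/5 · 0.22222 = 0.088889, 2/5 · 0.8 = 0.32; with total 0.51603.
Dividing through by the total gives posterior P(bowl A | data) = 0.20763, P(bowl B | data) = 0.17225, P(bowl C | data) = 0.62012.
The predictive probability is P(white next | data) = (2/3)(0.20763) + (3/8)(0.17225) + (7/8)(0.62012) = 0.74562.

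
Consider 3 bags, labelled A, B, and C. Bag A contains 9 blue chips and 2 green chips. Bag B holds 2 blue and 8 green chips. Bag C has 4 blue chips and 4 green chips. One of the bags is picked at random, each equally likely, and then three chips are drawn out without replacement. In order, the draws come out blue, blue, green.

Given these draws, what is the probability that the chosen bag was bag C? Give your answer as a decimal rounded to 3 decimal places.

0.460

Under each hypothesis, the probability of the observed sequence is: P(data | bag A) = (9/11)(8/10)(2/9) = 0.14545; P(data | bag B) = (2/10)(1/9)(8/8) = 0.022222; P(data | bag C) = (4/8)(3/7)(4/6) = 0.14286.
Weighting by the prior gives 1/3 · 0.14545 = 0.048485, 1/3 · 0.022222 = 0.0074074, 1/3 · 0.14286 = 0.047619; these sum to 0.10351.
By Bayes' rule, P(bag C | data) = (0.047619) / (0.10351) = 0.46004.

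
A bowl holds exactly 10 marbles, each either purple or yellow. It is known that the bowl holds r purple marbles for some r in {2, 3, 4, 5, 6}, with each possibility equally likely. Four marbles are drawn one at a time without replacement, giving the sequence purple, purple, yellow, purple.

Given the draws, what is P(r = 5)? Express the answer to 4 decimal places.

For each hypothesis, P(data | H) works out to: P(data | r = 2) = (2/10)(1/9)(8/8)(0/7) = 0; P(data | r = 3) = (3/10)(2/9)(7/8)(1/7) = 1/120; P(data | r = 4) = (4/10)(3/9)(6/8)(2/7) = 1/35; P(data | r = 5) = (5/10)(4/9)(5/8)(3/7) = 5/84; P(data | r = 6) = (6/10)(5/9)(4/8)(4/7) = 2/21.
Multiplying each by its prior: 1/5 · 0 = 0, 1/5 · 1/120 = 1/600, 1/5 · 1/35 = 1/175, 1/5 · 5/84 = 1/84, 1/5 · 2/21 = 2/105; summing to 23/600.
Hence P(r = 5 | data) = (1/84) / (23/600) = 50/161.

0.3106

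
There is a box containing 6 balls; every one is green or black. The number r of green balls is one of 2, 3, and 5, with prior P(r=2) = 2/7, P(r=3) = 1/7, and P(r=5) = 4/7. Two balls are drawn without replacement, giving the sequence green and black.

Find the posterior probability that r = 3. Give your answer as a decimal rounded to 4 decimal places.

Under each hypothesis, the probability of the observed sequence is: P(data | r = 2) = (2/6)(4/5) = 4/15; P(data | r = 3) = (3/6)(3/5) = 3/10; P(data | r = 5) = (5/6)(1/5) = 1/6.
Weighting by the prior gives 2/7 · 4/15 = 8/105, 1/7 · 3/10 = 3/70, 4/7 · 1/6 = 2/21; with total 3/14.
Therefore the posterior P(r = 3 | data) = (3/70) / (3/14) = 1/5.

0.2000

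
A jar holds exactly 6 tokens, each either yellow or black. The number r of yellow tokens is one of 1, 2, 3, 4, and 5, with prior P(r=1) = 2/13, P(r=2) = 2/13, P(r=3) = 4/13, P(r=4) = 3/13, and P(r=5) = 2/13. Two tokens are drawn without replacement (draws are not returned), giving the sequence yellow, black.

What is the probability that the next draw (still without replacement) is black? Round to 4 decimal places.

0.4792

For each hypothesis, P(data | H) works out to: P(data | r = 1) = (1/6)(5/5) = 1/6; P(data | r = 2) = (2/6)(4/5) = 4/15; P(data | r = 3) = (3/6)(3/5) = 3/10; P(data | r = 4) = (4/6)(2/5) = 4/15; P(data | r = 5) = (5/6)(1/5) = 1/6.
Weighting by the prior gives 2/13 · 1/6 = 1/39, 2/13 · 4/15 = 8/195, 4/13 · 3/10 = 6/65, 3/13 · 4/15 = 4/65, 2/13 · 1/6 = 1/39; with total 16/65.
Normalising, the posterior is P(r = 1 | data) = 5/48, P(r = 2 | data) = 1/6, P(r = 3 | data) = 3/8, P(r = 4 | data) = 1/4, P(r = 5 | data) = 5/48.
The predictive probability is P(black next | data) = (1)(5/48) + (3/4)(1/6) + (1/2)(3/8) + (1/4)(1/4) + (0)(5/48) = 23/48.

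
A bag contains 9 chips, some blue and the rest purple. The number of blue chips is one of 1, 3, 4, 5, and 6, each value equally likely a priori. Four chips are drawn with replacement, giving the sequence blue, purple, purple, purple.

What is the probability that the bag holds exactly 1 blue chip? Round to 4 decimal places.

0.2390

For each hypothesis, P(data | H) works out to: P(data | r = 1) = (1/9)(8/9)(8/9)(8/9) = 0.078037; P(data | r = 3) = (3/9)(6/9)(6/9)(6/9) = 0.098765; P(data | r = 4) = (4/9)(5/9)(5/9)(5/9) = 0.076208; P(data | r = 5) = (5/9)(4/9)(4/9)(4/9) = 0.048773; P(data | r = 6) = (6/9)(3/9)(3/9)(3/9) = 0.024691.
Multiplying each by its prior: 1/5 · 0.078037 = 0.015607, 1/5 · 0.098765 = 0.019753, 1/5 · 0.076208 = 0.015242, 1/5 · 0.048773 = 0.0097546, 1/5 · 0.024691 = 0.0049383; these sum to 0.065295.
Therefore the posterior P(r = 1 | data) = (0.015607) / (0.065295) = 0.23903.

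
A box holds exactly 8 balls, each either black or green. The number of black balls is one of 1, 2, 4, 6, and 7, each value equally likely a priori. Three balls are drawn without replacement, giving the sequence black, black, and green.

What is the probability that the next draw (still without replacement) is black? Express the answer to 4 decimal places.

0.6741

Under each hypothesis, the probability of the observed sequence is: P(data | r = 1) = (1/8)(0/7) = 0; P(data | r = 2) = (2/8)(1/7)(6/6) = 1/28; P(data | r = 4) = (4/8)(3/7)(4/6) = 1/7; P(data | r = 6) = (6/8)(5/7)(2/6) = 5/28; P(data | r = 7) = (7/8)(6/7)(1/6) = 1/8.
Weighting by the prior gives 1/5 · 0 = 0, 1/5 · 1/28 = 1/140, 1/5 · 1/7 = 1/35, 1/5 · 5/28 = 1/28, 1/5 · 1/8 = 1/40; these sum to 27/280.
The posterior is then P(r = 1 | data) = 0, P(r = 2 | data) = 2/27, P(r = 4 | data) = 8/27, P(r = 6 | data) = 10/27, P(r = 7 | data) = 7/27.
The predictive probability is P(black next | data) = (0)(2/27) + (2/5)(8/27) + (4/5)(10/27) + (1)(7/27) = 91/135.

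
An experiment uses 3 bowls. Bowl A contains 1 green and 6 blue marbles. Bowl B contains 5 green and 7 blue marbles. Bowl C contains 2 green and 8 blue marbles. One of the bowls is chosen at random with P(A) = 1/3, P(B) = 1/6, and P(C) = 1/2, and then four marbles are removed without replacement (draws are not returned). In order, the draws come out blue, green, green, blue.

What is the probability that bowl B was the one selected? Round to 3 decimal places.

0.515

Compute the likelihood of the observed sequence for each case: P(data | bowl A) = (6/7)(1/6)(0/5) = 0; P(data | bowl B) = (7/12)(5/11)(4/10)(6/9) = 0.070707; P(data | bowl C) = (8/10)(2/9)(1/8)(7/7) = 0.022222.
Weighting by the prior gives 1/3 · 0 = 0, 1/6 · 0.070707 = 0.011785, 1/2 · 0.022222 = 0.011111; with total 0.022896.
By Bayes' rule, P(bowl B | data) = (0.011785) / (0.022896) = 0.51471.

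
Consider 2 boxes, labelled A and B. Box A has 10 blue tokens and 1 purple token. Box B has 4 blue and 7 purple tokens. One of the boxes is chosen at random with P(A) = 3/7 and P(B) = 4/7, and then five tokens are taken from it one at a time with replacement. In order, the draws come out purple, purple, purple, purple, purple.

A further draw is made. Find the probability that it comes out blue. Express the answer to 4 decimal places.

0.3637

Compute the likelihood of the observed sequence for each case: P(data | box A) = (1/11)(1/11)(1/11)(1/11)(1/11) = 6.2092e-06; P(data | box B) = (7/11)(7/11)(7/11)(7/11)(7/11) = 0.10436.
Weighting by the prior gives 3/7 · 6.2092e-06 = 2.6611e-06, 4/7 · 0.10436 = 0.059633; these sum to 0.059636.
Normalising, the posterior is P(box A | data) = 4.4622e-05, P(box B | data) = 0.99996.
The predictive probability is P(blue next | data) = (10/11)(4.4622e-05) + (4/11)(0.99996) = 0.36366.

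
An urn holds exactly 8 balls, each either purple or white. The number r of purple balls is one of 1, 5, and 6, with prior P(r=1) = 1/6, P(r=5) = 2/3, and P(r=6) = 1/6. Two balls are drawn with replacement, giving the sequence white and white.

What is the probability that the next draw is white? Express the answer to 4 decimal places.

Under each hypothesis, the probability of the observed sequence is: P(data | r = 1) = (7/8)(7/8) = 49/64; P(data | r = 5) = (3/8)(3/8) = 9/64; P(data | r = 6) = (2/8)(2/8) = 1/16.
Multiplying each by its prior: 1/6 · 49/64 = 49/384, 2/3 · 9/64 = 3/32, 1/6 · 1/16 = 1/96; summing to 89/384.
Normalising, the posterior is P(r = 1 | data) = 49/89, P(r = 5 | data) = 36/89, P(r = 6 | data) = 4/89.
The predictive probability is P(white next | data) = (7/8)(49/89) + (3/8)(36/89) + (1/4)(4/89) = 459/712.

0.6447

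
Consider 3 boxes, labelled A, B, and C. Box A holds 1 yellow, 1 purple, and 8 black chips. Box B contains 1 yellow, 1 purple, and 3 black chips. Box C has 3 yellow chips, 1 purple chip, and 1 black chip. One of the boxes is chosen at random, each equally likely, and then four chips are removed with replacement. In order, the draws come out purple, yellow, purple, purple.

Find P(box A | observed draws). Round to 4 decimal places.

Compute the likelihood of the observed sequence for each case: P(data | box A) = (1/10)(1/10)(1/10)(1/10) = 0.0001; P(data | box B) = (1/5)(1/5)(1/5)(1/5) = 0.0016; P(data | box C) = (1/5)(3/5)(1/5)(1/5) = 0.0048.
Weighting by the prior gives 1/3 · 0.0001 = 3.3333e-05, 1/3 · 0.0016 = 0.00053333, 1/3 · 0.0048 = 0.0016; summing to 0.0021667.
Therefore the posterior P(box A | data) = (3.3333e-05) / (0.0021667) = 0.015385.

0.0154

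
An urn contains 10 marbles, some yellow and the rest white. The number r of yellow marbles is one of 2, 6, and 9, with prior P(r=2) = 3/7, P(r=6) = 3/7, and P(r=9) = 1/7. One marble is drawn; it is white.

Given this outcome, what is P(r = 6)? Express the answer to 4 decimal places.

Under each hypothesis, the probability of this draw is: P(data | r = 2) = (8/10) = 4/5; P(data | r = 6) = (4/10) = 2/5; P(data | r = 9) = (1/10) = 1/10.
The prior-weighted likelihoods are 3/7 · 4/5 = 12/35, 3/7 · 2/5 = 6/35, 1/7 · 1/10 = 1/70; with total 37/70.
By Bayes' rule, P(r = 6 | data) = (6/35) / (37/70) = 12/37.

0.3243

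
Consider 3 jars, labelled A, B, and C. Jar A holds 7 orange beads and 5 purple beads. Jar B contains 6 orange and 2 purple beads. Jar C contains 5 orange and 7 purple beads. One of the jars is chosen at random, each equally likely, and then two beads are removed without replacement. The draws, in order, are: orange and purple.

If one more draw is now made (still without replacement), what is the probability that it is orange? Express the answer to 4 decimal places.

For each hypothesis, P(data | H) works out to: P(data | jar A) = (7/12)(5/11) = 35/132; P(data | jar B) = (6/8)(2/7) = 3/14; P(data | jar C) = (5/12)(7/11) = 35/132.
Multiplying each by its prior: 1/3 · 35/132 = 35/396, 1/3 · 3/14 = 1/14, 1/3 · 35/132 = 35/396; with total 172/693.
Dividing through by the total gives posterior P(jar A | data) = 245/688, P(jar B | data) = 99/344, P(jar C | data) = 245/688.
Averaging over the posterior, P(orange next | data) = (3/5)(245/688) + (5/6)(99/344) + (2/5)(245/688) = 205/344.

0.5959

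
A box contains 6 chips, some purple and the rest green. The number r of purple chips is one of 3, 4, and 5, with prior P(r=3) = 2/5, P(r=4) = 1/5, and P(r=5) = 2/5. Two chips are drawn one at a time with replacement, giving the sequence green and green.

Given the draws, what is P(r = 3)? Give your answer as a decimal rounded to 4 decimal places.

0.7500

Compute the likelihood of the observed sequence for each case: P(data | r = 3) = (3/6)(3/6) = 1/4; P(data | r = 4) = (2/6)(2/6) = 1/9; P(data | r = 5) = (1/6)(1/6) = 1/36.
Multiplying each by its prior: 2/5 · 1/4 = 1/10, 1/5 · 1/9 = 1/45, 2/5 · 1/36 = 1/90; with total 2/15.
So P(r = 3 | data) = (1/10) / (2/15) = 3/4.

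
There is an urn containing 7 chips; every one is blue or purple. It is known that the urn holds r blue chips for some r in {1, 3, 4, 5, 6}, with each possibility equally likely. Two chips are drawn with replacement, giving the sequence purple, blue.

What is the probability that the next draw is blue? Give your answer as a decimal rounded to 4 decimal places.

0.5466

Compute the likelihood of the observed sequence for each case: P(data | r = 1) = (6/7)(1/7) = 6/49; P(data | r = 3) = (4/7)(3/7) = 12/49; P(data | r = 4) = (3/7)(4/7) = 12/49; P(data | r = 5) = (2/7)(5/7) = 10/49; P(data | r = 6) = (1/7)(6/7) = 6/49.
Weighting by the prior gives 1/5 · 6/49 = 6/245, 1/5 · 12/49 = 12/245, 1/5 · 12/49 = 12/245, 1/5 · 10/49 = 2/49, 1/5 · 6/49 = 6/245; with total 46/245.
The posterior is then P(r = 1 | data) = 3/23, P(r = 3 | data) = 6/23, P(r = 4 | data) = 6/23, P(r = 5 | data) = 5/23, P(r = 6 | data) = 3/23.
The predictive probability is P(blue next | data) = (1/7)(3/23) + (3/7)(6/23) + (4/7)(6/23) + (5/7)(5/23) + (6/7)(3/23) = 88/161.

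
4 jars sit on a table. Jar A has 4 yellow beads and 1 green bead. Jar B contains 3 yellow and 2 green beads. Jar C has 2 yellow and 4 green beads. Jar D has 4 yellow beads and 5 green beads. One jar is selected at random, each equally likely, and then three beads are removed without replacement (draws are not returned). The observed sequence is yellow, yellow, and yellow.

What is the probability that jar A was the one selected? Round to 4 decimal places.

Compute the likelihood of the observed sequence for each case: P(data | jar A) = (4/5)(3/4)(2/3) = 2/5; P(data | jar B) = (3/5)(2/4)(1/3) = 1/10; P(data | jar C) = (2/6)(1/5)(0/4) = 0; P(data | jar D) = (4/9)(3/8)(2/7) = 1/21.
Multiplying each by its prior: 1/4 · 2/5 = 1/10, 1/4 · 1/10 = 1/40, 1/4 · 0 = 0, 1/4 · 1/21 = 1/84; summing to 23/168.
Hence P(jar A | data) = (1/10) / (23/168) = 84/115.

0.7304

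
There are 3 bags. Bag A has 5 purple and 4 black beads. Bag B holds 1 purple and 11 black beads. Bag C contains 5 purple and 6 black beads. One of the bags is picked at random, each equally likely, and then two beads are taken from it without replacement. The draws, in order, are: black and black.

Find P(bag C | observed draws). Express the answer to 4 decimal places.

0.2143

For each hypothesis, P(data | H) works out to: P(data | bag A) = (4/9)(3/8) = 1/6; P(data | bag B) = (11/12)(10/11) = 5/6; P(data | bag C) = (6/11)(5/10) = 3/11.
Weighting by the prior gives 1/3 · 1/6 = 1/18, 1/3 · 5/6 = 5/18, 1/3 · 3/11 = 1/11; these sum to 14/33.
Hence P(bag C | data) = (1/11) / (14/33) = 3/14.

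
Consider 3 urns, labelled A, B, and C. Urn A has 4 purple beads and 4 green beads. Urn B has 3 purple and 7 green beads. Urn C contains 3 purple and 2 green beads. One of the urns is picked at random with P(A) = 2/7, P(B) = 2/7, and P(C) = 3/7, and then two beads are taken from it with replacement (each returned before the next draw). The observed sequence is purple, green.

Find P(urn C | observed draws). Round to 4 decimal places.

0.4390

For each hypothesis, P(data | H) works out to: P(data | urn A) = (4/8)(4/8) = 1/4; P(data | urn B) = (3/10)(7/10) = 21/100; P(data | urn C) = (3/5)(2/5) = 6/25.
Weighting by the prior gives 2/7 · 1/4 = 1/14, 2/7 · 21/100 = 3/50, 3/7 · 6/25 = 18/175; summing to 41/175.
So P(urn C | data) = (18/175) / (41/175) = 18/41.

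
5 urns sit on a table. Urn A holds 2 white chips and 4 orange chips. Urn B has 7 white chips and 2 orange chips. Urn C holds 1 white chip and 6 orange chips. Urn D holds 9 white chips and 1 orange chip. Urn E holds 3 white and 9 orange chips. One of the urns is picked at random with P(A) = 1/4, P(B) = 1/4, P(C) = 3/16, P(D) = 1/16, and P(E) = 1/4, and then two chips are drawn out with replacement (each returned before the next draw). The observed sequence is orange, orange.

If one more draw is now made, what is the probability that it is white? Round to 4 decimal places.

0.2535

Compute the likelihood of the observed sequence for each case: P(data | urn A) = (4/6)(4/6) = 0.44444; P(data | urn B) = (2/9)(2/9) = 0.049383; P(data | urn C) = (6/7)(6/7) = 0.73469; P(data | urn D) = (1/10)(1/10) = 0.01; P(data | urn E) = (9/12)(9/12) = 0.5625.
Multiplying each by its prior: 1/4 · 0.44444 = 0.11111, 1/4 · 0.049383 = 0.012346, 3/16 · 0.73469 = 0.13776, 1/16 · 0.01 = 0.000625, 1/4 · 0.5625 = 0.14062; with total 0.40246.
Dividing through by the total gives posterior P(urn A | data) = 0.27608, P(urn B | data) = 0.030675, P(urn C | data) = 0.34228, P(urn D | data) = 0.0015529, P(urn E | data) = 0.34941.
So P(white next | data) = Σ P(white next | H) P(H | data) = (1/3)(0.27608) + (7/9)(0.030675) + (1/7)(0.34228) + (9/10)(0.0015529) + (1/4)(0.34941) = 0.25353.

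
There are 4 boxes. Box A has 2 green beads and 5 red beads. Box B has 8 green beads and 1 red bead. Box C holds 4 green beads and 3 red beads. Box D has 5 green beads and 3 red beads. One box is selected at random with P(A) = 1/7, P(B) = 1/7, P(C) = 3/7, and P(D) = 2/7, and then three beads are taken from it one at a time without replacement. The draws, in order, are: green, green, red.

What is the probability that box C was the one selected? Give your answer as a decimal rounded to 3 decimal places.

Compute the likelihood of the observed sequence for each case: P(data | box A) = (2/7)(1/6)(5/5) = 0.047619; P(data | box B) = (8/9)(7/8)(1/7) = 0.11111; P(data | box C) = (4/7)(3/6)(3/5) = 0.17143; P(data | box D) = (5/8)(4/7)(3/6) = 0.17857.
Multiplying each by its prior: 1/7 · 0.047619 = 0.0068027, 1/7 · 0.11111 = 0.015873, 3/7 · 0.17143 = 0.073469, 2/7 · 0.17857 = 0.05102; with total 0.14717.
By Bayes' rule, P(box C | data) = (0.073469) / (0.14717) = 0.49923.

0.499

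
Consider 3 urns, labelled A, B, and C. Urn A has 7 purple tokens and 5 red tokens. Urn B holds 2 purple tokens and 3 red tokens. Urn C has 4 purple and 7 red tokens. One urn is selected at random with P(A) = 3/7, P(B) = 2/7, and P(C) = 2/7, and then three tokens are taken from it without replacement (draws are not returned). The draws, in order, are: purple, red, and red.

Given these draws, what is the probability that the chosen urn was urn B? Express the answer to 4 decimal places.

0.3782

Under each hypothesis, the probability of the observed sequence is: P(data | urn A) = (7/12)(5/11)(4/10) = 0.10606; P(data | urn B) = (2/5)(3/4)(2/3) = 0.2; P(data | urn C) = (4/11)(7/10)(6/9) = 0.1697.
The prior-weighted likelihoods are 3/7 · 0.10606 = 0.045455, 2/7 · 0.2 = 0.057143, 2/7 · 0.1697 = 0.048485; summing to 0.15108.
By Bayes' rule, P(urn B | data) = (0.057143) / (0.15108) = 0.37822.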